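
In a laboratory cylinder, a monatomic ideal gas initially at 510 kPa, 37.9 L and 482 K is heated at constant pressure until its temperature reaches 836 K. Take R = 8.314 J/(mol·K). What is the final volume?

Isobaric: P stays 510 kPa; V/T = const ⇒ T₂ = 836 K, V₂ = 65.7 L.

65.7 L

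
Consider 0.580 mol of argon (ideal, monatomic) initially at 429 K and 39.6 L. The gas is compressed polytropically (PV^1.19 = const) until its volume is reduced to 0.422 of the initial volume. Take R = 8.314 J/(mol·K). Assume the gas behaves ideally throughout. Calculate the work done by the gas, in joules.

-1940 J

P₁ = nRT₁/V₁ = 0.580×8.314×429/39.6 = 52.2 kPa.
Polytropic n=1.19: T₂ = T₁(V₁/V₂)^(n−1) = 429×(2.37)^0.19 = 505 K; P₂ = P₁(V₁/V₂)^n = 146 kPa.
W = (P₁V₁−P₂V₂)/(n−1) = (52.2×39.6−146×16.7)/0.19 = -1940 J.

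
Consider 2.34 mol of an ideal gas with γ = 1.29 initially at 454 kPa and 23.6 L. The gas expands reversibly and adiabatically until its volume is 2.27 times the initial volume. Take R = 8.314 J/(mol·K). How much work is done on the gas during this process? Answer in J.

-7820 J

T₁ = P₁V₁/(nR) = 454×23.6/(2.34×8.314) = 551 K.
Adiabatic: TV^(γ−1) = const ⇒ T₂ = 551×(0.441)^0.290 = 434 K; PV^γ = const ⇒ P₂ = 158 kPa.
ΔU = nCvΔT = 2.34×28.7×(434−551) = -7820 J.
Q = 0 for an adiabatic process, so W = −ΔU = 7820 J.
Work done on the gas = −W_by = -7820 J.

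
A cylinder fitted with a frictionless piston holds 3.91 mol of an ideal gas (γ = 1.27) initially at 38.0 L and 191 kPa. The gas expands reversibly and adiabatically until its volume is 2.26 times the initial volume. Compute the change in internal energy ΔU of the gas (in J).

T₁ = P₁V₁/(nR) = 191×38.0/(3.91×8.314) = 223 K.
Adiabatic: TV^(γ−1) = const ⇒ T₂ = 223×(0.442)^0.270 = 179 K; PV^γ = const ⇒ P₂ = 67.8 kPa.
For an ideal gas ΔU = nCvΔT with Cv = R/(γ−1) = 30.8 J/(mol·K).
ΔU = 3.91×30.8×(179−223) = -5310 J.

-5310 J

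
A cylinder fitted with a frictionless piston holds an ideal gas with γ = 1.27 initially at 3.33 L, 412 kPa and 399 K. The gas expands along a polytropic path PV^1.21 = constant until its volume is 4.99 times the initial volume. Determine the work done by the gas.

1870 J

n = P₁V₁/(RT₁) = 412×3.33/(8.314×399) = 0.414 mol.
Polytropic n=1.21: T₂ = T₁(V₁/V₂)^(n−1) = 399×(0.200)^0.21 = 285 K; P₂ = P₁(V₁/V₂)^n = 58.9 kPa.
W = (P₁V₁−P₂V₂)/(n−1) = (412×3.33−58.9×16.6)/0.21 = 1870 J.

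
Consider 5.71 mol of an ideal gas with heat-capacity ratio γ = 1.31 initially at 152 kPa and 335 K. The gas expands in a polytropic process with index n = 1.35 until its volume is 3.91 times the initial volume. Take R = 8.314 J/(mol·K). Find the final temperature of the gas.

208 K

V₁ = nRT₁/P₁ = 5.71×8.314×335/152 = 105 L.
Polytropic n=1.35: T₂ = T₁(V₁/V₂)^(n−1) = 335×(0.256)^0.35 = 208 K; P₂ = P₁(V₁/V₂)^n = 24.1 kPa.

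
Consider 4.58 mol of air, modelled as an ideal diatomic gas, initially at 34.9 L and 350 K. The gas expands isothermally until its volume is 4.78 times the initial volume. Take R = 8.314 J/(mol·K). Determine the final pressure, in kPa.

79.9 kPa

P₁ = nRT₁/V₁ = 4.58×8.314×350/34.9 = 382 kPa.
Isothermal: T stays 350 K; PV = const ⇒ V₂ = 167 L, P₂ = 79.9 kPa.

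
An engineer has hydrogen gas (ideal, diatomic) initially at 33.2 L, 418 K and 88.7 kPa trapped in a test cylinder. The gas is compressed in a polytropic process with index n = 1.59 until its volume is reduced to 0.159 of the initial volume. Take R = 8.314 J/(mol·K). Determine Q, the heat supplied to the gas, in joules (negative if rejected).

4640 J

n = P₁V₁/(RT₁) = 88.7×33.2/(8.314×418) = 0.847 mol.
Polytropic n=1.59: T₂ = T₁(V₁/V₂)^(n−1) = 418×(6.29)^0.59 = 1240 K; P₂ = P₁(V₁/V₂)^n = 1650 kPa.
W = (P₁V₁−P₂V₂)/(n−1) = (88.7×33.2−1650×5.28)/0.59 = -9780 J.
ΔU = nCvΔT = 0.847×20.8×(1240−418) = 14400 J.
Q = ΔU + W = 4640 J.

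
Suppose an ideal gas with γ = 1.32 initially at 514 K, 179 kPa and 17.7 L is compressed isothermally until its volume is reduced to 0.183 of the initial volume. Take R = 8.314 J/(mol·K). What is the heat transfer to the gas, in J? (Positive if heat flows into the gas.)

-5380 J

n = P₁V₁/(RT₁) = 179×17.7/(8.314×514) = 0.741 mol.
Isothermal: T stays 514 K; PV = const ⇒ V₂ = 3.24 L, P₂ = 978 kPa.
ΔU = 0 (ideal gas, T constant).
W = nRT ln(V₂/V₁) = 0.741×8.314×514×ln(0.183) = -5380 J.
Q = ΔU + W = -5380 J.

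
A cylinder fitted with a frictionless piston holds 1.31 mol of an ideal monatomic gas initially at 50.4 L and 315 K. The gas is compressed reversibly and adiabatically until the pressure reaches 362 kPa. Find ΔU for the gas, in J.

P₁ = nRT₁/V₁ = 1.31×8.314×315/50.4 = 68.1 kPa.
Adiabatic: T₂/T₁ = (P₂/P₁)^((γ−1)/γ) ⇒ T₂ = 315×(5.32)^0.400 = 615 K; V₂ = 18.5 L.
For an ideal gas ΔU = nCvΔT with Cv = (3/2)R = 12.5 J/(mol·K).
ΔU = 1.31×12.5×(615−315) = 4890 J.

4890 J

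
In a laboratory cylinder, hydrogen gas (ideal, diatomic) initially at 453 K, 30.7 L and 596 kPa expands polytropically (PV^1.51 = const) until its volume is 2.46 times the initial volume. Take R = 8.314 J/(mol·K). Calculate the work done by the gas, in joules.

n = P₁V₁/(RT₁) = 596×30.7/(8.314×453) = 4.86 mol.
Polytropic n=1.51: T₂ = T₁(V₁/V₂)^(n−1) = 453×(0.407)^0.51 = 286 K; P₂ = P₁(V₁/V₂)^n = 153 kPa.
W = (P₁V₁−P₂V₂)/(n−1) = (596×30.7−153×75.5)/0.51 = 13200 J.

13200 J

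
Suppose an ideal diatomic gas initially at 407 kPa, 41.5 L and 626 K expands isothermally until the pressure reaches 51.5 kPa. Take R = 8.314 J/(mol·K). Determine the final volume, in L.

328 L

Isothermal: T stays 626 K; PV = const ⇒ V₂ = 328 L, P₂ = 51.5 kPa.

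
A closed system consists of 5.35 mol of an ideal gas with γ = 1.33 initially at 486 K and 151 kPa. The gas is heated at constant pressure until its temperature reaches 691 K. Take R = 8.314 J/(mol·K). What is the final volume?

204 L

V₁ = nRT₁/P₁ = 5.35×8.314×486/151 = 143 L.
Isobaric: P stays 151 kPa; V/T = const ⇒ T₂ = 691 K, V₂ = 204 L.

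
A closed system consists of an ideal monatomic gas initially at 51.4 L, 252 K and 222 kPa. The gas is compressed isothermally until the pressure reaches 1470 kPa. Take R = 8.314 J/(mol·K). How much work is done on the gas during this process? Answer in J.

21600 J

n = P₁V₁/(RT₁) = 222×51.4/(8.314×252) = 5.45 mol.
Isothermal: T stays 252 K; PV = const ⇒ V₂ = 7.76 L, P₂ = 1470 kPa.
W = nRT ln(V₂/V₁) = 5.45×8.314×252×ln(0.151) = -21600 J.
Work done on the gas = −W_by = 21600 J.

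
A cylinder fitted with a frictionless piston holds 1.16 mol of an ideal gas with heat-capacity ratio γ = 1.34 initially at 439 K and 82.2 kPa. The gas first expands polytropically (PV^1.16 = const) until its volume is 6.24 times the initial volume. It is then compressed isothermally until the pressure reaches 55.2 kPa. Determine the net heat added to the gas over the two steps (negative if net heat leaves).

-1890 J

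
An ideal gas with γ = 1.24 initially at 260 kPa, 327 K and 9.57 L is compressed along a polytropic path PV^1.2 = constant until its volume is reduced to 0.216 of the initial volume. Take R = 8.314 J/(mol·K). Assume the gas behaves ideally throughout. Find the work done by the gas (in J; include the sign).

-4460 J

n = P₁V₁/(RT₁) = 260×9.57/(8.314×327) = 0.915 mol.
Polytropic n=1.2: T₂ = T₁(V₁/V₂)^(n−1) = 327×(4.63)^0.20 = 444 K; P₂ = P₁(V₁/V₂)^n = 1640 kPa.
W = (P₁V₁−P₂V₂)/(n−1) = (260×9.57−1640×2.07)/0.20 = -4460 J.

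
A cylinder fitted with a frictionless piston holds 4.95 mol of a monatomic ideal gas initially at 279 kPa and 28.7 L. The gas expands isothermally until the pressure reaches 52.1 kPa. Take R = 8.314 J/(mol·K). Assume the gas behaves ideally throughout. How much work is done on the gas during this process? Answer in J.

-13400 J

T₁ = P₁V₁/(nR) = 279×28.7/(4.95×8.314) = 195 K.
Isothermal: T stays 195 K; PV = const ⇒ V₂ = 154 L, P₂ = 52.1 kPa.
W = nRT ln(V₂/V₁) = 4.95×8.314×195×ln(5.36) = 13400 J.
Work done on the gas = −W_by = -13400 J.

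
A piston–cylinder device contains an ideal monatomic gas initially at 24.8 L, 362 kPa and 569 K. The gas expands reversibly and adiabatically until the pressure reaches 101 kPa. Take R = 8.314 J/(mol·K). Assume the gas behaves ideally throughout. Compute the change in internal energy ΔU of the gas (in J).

-5380 J

n = P₁V₁/(RT₁) = 362×24.8/(8.314×569) = 1.90 mol.
Adiabatic: T₂/T₁ = (P₂/P₁)^((γ−1)/γ) ⇒ T₂ = 569×(0.279)^0.400 = 341 K; V₂ = 53.3 L.
For an ideal gas ΔU = nCvΔT with Cv = (3/2)R = 12.5 J/(mol·K).
ΔU = 1.90×12.5×(341−569) = -5380 J.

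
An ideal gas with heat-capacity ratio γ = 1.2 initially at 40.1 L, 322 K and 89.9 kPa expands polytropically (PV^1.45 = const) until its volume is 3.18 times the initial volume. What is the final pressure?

Polytropic n=1.45: T₂ = T₁(V₁/V₂)^(n−1) = 322×(0.314)^0.45 = 191 K; P₂ = P₁(V₁/V₂)^n = 16.8 kPa.

16.8 kPa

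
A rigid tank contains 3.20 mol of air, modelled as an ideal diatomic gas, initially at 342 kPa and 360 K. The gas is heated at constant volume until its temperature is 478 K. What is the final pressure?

V₁ = nRT₁/P₁ = 3.20×8.314×360/342 = 28.0 L.
Isochoric: V stays 28.0 L; P/T = const ⇒ T₂ = 478 K, P₂ = 454 kPa.

454 kPa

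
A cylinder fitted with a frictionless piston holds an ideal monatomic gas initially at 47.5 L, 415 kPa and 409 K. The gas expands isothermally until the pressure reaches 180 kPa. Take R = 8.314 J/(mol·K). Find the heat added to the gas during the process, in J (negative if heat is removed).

16500 J

n = P₁V₁/(RT₁) = 415×47.5/(8.314×409) = 5.80 mol.
Isothermal: T stays 409 K; PV = const ⇒ V₂ = 110 L, P₂ = 180 kPa.
ΔU = 0 (ideal gas, T constant).
W = nRT ln(V₂/V₁) = 5.80×8.314×409×ln(2.31) = 16500 J.
Q = ΔU + W = 16500 J.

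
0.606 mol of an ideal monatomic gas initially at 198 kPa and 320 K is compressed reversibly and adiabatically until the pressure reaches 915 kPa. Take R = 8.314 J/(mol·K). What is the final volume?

V₁ = nRT₁/P₁ = 0.606×8.314×320/198 = 8.14 L.
Adiabatic: T₂/T₁ = (P₂/P₁)^((γ−1)/γ) ⇒ T₂ = 320×(4.62)^0.400 = 590 K; V₂ = 3.25 L.

3.25 L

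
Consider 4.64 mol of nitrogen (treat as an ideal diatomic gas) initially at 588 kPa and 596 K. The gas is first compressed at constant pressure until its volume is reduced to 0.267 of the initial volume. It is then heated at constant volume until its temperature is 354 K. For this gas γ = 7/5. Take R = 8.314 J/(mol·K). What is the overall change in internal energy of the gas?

V₁ = nRT₁/P₁ = 4.64×8.314×596/588 = 39.1 L.
Step 1 — Isobaric: P stays 588 kPa; V/T = const ⇒ T₂ = 159 K, V₂ = 10.4 L.
W = PΔV = 588×(10.4−39.1) kPa·L = -16900 J.
ΔU = nCvΔT = 4.64×20.8×(159−596) = -42100 J.
Q = ΔU + W = nCpΔT = -59000 J.
State after step 1: P = 588 kPa, V = 10.4 L, T = 159 K.
Step 2 — Isochoric: V stays 10.4 L; P/T = const ⇒ T₂ = 354 K, P₂ = 1310 kPa.
W = 0 (no volume change).
ΔU = nCvΔT = 4.64×20.8×(354−159) = 18800 J.
Q = ΔU = 18800 J.
Net over both steps: W = -16900 J, Q = -40200 J, ΔU = -23300 J.

-23300 J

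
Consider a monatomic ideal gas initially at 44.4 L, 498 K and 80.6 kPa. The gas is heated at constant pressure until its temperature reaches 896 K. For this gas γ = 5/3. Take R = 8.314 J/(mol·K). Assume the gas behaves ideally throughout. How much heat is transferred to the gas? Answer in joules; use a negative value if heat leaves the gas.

n = P₁V₁/(RT₁) = 80.6×44.4/(8.314×498) = 0.864 mol.
Isobaric: P stays 80.6 kPa; V/T = const ⇒ T₂ = 896 K, V₂ = 79.9 L.
W = PΔV = 80.6×(79.9−44.4) kPa·L = 2860 J.
ΔU = nCvΔT = 0.864×12.5×(896−498) = 4290 J.
Q = ΔU + W = nCpΔT = 7150 J.

7150 J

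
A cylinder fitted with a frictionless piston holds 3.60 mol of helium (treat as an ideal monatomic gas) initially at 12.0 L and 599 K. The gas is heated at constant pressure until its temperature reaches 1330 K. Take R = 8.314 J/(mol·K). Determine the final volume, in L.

P₁ = nRT₁/V₁ = 3.60×8.314×599/12.0 = 1490 kPa.
Isobaric: P stays 1490 kPa; V/T = const ⇒ T₂ = 1330 K, V₂ = 26.6 L.

26.6 L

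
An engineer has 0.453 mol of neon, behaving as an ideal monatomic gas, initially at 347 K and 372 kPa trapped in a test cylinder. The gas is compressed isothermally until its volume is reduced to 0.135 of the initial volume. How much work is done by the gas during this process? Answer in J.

V₁ = nRT₁/P₁ = 0.453×8.314×347/372 = 3.51 L.
Isothermal: T stays 347 K; PV = const ⇒ V₂ = 0.474 L, P₂ = 2760 kPa.
W = nRT ln(V₂/V₁) = 0.453×8.314×347×ln(0.135) = -2620 J.

-2620 J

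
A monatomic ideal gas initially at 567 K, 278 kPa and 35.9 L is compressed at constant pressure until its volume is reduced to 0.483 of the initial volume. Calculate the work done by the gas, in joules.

-5160 J

n = P₁V₁/(RT₁) = 278×35.9/(8.314×567) = 2.12 mol.
Isobaric: P stays 278 kPa; V/T = const ⇒ T₂ = 274 K, V₂ = 17.3 L.
W = PΔV = 278×(17.3−35.9) kPa·L = -5160 J.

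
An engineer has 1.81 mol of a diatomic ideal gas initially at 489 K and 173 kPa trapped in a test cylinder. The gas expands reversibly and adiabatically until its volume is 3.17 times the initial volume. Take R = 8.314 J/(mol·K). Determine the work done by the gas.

6800 J

V₁ = nRT₁/P₁ = 1.81×8.314×489/173 = 42.5 L.
Adiabatic: TV^(γ−1) = const ⇒ T₂ = 489×(0.315)^0.400 = 308 K; PV^γ = const ⇒ P₂ = 34.4 kPa.
ΔU = nCvΔT = 1.81×20.8×(308−489) = -6800 J.
Q = 0 for an adiabatic process, so W = −ΔU = 6800 J.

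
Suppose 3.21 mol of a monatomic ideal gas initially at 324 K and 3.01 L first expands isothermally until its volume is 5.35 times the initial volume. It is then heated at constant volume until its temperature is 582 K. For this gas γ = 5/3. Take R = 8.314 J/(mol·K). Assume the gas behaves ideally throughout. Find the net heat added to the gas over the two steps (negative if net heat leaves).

P₁ = nRT₁/V₁ = 3.21×8.314×324/3.01 = 2870 kPa.
Step 1 — Isothermal: T stays 324 K; PV = const ⇒ V₂ = 16.1 L, P₂ = 537 kPa.
ΔU = 0 (ideal gas, T constant).
W = nRT ln(V₂/V₁) = 3.21×8.314×324×ln(5.35) = 14500 J.
Q = ΔU + W = 14500 J.
State after step 1: P = 537 kPa, V = 16.1 L, T = 324 K.
Step 2 — Isochoric: V stays 16.1 L; P/T = const ⇒ T₂ = 582 K, P₂ = 965 kPa.
W = 0 (no volume change).
ΔU = nCvΔT = 3.21×12.5×(582−324) = 10300 J.
Q = ΔU = 10300 J.
Net over both steps: W = 14500 J, Q = 24800 J, ΔU = 10300 J.

24800 J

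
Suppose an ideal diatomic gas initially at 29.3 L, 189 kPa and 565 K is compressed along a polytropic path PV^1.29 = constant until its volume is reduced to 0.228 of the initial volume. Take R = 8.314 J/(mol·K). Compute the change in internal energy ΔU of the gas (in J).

7410 J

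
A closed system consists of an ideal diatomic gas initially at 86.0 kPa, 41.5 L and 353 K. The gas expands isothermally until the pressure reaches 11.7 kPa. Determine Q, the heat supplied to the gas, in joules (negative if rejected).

n = P₁V₁/(RT₁) = 86.0×41.5/(8.314×353) = 1.22 mol.
Isothermal: T stays 353 K; PV = const ⇒ V₂ = 305 L, P₂ = 11.7 kPa.
ΔU = 0 (ideal gas, T constant).
W = nRT ln(V₂/V₁) = 1.22×8.314×353×ln(7.35) = 7120 J.
Q = ΔU + W = 7120 J.

7120 J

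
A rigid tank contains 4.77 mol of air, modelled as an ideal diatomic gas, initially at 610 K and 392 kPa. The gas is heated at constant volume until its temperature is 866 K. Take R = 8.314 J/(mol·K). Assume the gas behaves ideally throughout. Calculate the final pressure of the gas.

557 kPa

V₁ = nRT₁/P₁ = 4.77×8.314×610/392 = 61.7 L.
Isochoric: V stays 61.7 L; P/T = const ⇒ T₂ = 866 K, P₂ = 557 kPa.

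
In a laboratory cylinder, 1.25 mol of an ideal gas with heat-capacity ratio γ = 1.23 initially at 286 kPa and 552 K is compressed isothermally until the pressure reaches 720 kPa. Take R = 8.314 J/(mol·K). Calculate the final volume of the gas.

V₁ = nRT₁/P₁ = 1.25×8.314×552/286 = 20.1 L.
Isothermal: T stays 552 K; PV = const ⇒ V₂ = 7.97 L, P₂ = 720 kPa.

7.97 L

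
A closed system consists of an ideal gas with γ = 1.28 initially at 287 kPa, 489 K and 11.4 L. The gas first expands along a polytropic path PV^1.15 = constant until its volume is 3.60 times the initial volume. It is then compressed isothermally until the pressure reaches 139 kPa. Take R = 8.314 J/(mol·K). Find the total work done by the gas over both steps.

1790 J

n = P₁V₁/(RT₁) = 287×11.4/(8.314×489) = 0.805 mol.
Step 1 — Polytropic n=1.15: T₂ = T₁(V₁/V₂)^(n−1) = 489×(0.278)^0.15 = 404 K; P₂ = P₁(V₁/V₂)^n = 65.8 kPa.
W = (P₁V₁−P₂V₂)/(n−1) = (287×11.4−65.8×41.0)/0.15 = 3810 J.
ΔU = nCvΔT = 0.805×29.7×(404−489) = -2040 J.
Q = ΔU + W = 1770 J.
State after step 1: P = 65.8 kPa, V = 41.0 L, T = 404 K.
Step 2 — Isothermal: T stays 404 K; PV = const ⇒ V₂ = 19.4 L, P₂ = 139 kPa.
ΔU = 0 (ideal gas, T constant).
W = nRT ln(V₂/V₁) = 0.805×8.314×404×ln(0.473) = -2020 J.
Q = ΔU + W = -2020 J.
Net over both steps: W = 1790 J, Q = -249 J, ΔU = -2040 J.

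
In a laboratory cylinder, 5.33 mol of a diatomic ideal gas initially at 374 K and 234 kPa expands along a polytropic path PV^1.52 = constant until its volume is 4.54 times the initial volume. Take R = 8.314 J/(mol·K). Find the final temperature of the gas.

170 K

V₁ = nRT₁/P₁ = 5.33×8.314×374/234 = 70.8 L.
Polytropic n=1.52: T₂ = T₁(V₁/V₂)^(n−1) = 374×(0.220)^0.52 = 170 K; P₂ = P₁(V₁/V₂)^n = 23.5 kPa.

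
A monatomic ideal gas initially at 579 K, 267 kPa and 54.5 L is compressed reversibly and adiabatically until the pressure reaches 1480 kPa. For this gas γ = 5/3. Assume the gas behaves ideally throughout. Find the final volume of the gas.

19.5 L

Adiabatic: T₂/T₁ = (P₂/P₁)^((γ−1)/γ) ⇒ T₂ = 579×(5.54)^0.400 = 1150 K; V₂ = 19.5 L.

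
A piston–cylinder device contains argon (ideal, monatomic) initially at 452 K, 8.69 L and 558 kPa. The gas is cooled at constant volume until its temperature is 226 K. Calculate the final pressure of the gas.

Isochoric: V stays 8.69 L; P/T = const ⇒ T₂ = 226 K, P₂ = 279 kPa.

279 kPa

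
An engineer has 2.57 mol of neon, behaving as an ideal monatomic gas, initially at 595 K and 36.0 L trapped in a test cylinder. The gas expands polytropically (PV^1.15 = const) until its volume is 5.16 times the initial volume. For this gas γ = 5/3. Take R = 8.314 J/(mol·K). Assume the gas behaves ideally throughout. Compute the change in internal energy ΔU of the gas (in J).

-4160 J

P₁ = nRT₁/V₁ = 2.57×8.314×595/36.0 = 353 kPa.
Polytropic n=1.15: T₂ = T₁(V₁/V₂)^(n−1) = 595×(0.194)^0.15 = 465 K; P₂ = P₁(V₁/V₂)^n = 53.5 kPa.
For an ideal gas ΔU = nCvΔT with Cv = (3/2)R = 12.5 J/(mol·K).
ΔU = 2.57×12.5×(465−595) = -4160 J.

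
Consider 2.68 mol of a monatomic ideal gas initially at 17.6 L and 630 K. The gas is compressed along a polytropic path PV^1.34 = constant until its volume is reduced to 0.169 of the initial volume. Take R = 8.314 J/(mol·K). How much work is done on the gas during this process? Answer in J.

P₁ = nRT₁/V₁ = 2.68×8.314×630/17.6 = 798 kPa.
Polytropic n=1.34: T₂ = T₁(V₁/V₂)^(n−1) = 630×(5.92)^0.34 = 1150 K; P₂ = P₁(V₁/V₂)^n = 8640 kPa.
W = (P₁V₁−P₂V₂)/(n−1) = (798×17.6−8640×2.97)/0.34 = -34300 J.
Work done on the gas = −W_by = 34300 J.

34300 J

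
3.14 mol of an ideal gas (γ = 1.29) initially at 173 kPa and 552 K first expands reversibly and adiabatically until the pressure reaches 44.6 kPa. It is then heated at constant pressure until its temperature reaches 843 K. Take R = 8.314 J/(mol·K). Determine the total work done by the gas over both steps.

V₁ = nRT₁/P₁ = 3.14×8.314×552/173 = 83.3 L.
Step 1 — Adiabatic: T₂/T₁ = (P₂/P₁)^((γ−1)/γ) ⇒ T₂ = 552×(0.258)^0.225 = 407 K; V₂ = 238 L.
ΔU = nCvΔT = 3.14×28.7×(407−552) = -13100 J.
Q = 0 for an adiabatic process, so W = −ΔU = 13100 J.
State after step 1: P = 44.6 kPa, V = 238 L, T = 407 K.
Step 2 — Isobaric: P stays 44.6 kPa; V/T = const ⇒ T₂ = 843 K, V₂ = 493 L.
W = PΔV = 44.6×(493−238) kPa·L = 11400 J.
ΔU = nCvΔT = 3.14×28.7×(843−407) = 39200 J.
Q = ΔU + W = nCpΔT = 50600 J.
Net over both steps: W = 24400 J, Q = 50600 J, ΔU = 26200 J.

24400 J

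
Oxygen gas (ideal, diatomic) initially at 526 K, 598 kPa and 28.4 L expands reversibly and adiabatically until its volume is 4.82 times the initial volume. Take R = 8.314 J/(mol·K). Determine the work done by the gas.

n = P₁V₁/(RT₁) = 598×28.4/(8.314×526) = 3.88 mol.
Adiabatic: TV^(γ−1) = const ⇒ T₂ = 526×(0.207)^0.400 = 280 K; PV^γ = const ⇒ P₂ = 66.1 kPa.
ΔU = nCvΔT = 3.88×20.8×(280−526) = -19800 J.
Q = 0 for an adiabatic process, so W = −ΔU = 19800 J.

19800 J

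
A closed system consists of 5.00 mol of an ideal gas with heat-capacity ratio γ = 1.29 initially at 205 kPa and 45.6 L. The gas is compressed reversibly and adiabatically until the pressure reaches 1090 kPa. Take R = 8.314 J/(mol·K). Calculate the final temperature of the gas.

T₁ = P₁V₁/(nR) = 205×45.6/(5.00×8.314) = 225 K.
Adiabatic: T₂/T₁ = (P₂/P₁)^((γ−1)/γ) ⇒ T₂ = 225×(5.32)^0.225 = 327 K; V₂ = 12.5 L.

327 K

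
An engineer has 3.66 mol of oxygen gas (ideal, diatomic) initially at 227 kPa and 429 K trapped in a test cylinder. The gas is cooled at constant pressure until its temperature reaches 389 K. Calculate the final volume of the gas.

52.1 L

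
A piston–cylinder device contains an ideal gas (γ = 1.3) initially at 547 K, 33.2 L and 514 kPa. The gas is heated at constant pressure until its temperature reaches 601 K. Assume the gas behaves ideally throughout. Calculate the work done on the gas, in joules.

-1680 J

n = P₁V₁/(RT₁) = 514×33.2/(8.314×547) = 3.75 mol.
Isobaric: P stays 514 kPa; V/T = const ⇒ T₂ = 601 K, V₂ = 36.5 L.
W = PΔV = 514×(36.5−33.2) kPa·L = 1680 J.
Work done on the gas = −W_by = -1680 J.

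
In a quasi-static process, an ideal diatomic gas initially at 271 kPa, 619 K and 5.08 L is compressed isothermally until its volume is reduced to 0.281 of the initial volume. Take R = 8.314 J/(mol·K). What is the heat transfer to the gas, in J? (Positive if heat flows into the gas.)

-1750 J

n = P₁V₁/(RT₁) = 271×5.08/(8.314×619) = 0.268 mol.
Isothermal: T stays 619 K; PV = const ⇒ V₂ = 1.43 L, P₂ = 964 kPa.
ΔU = 0 (ideal gas, T constant).
W = nRT ln(V₂/V₁) = 0.268×8.314×619×ln(0.281) = -1750 J.
Q = ΔU + W = -1750 J.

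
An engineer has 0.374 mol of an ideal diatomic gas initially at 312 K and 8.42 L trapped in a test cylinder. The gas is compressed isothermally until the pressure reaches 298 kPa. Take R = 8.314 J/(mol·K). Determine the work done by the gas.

-922 J

P₁ = nRT₁/V₁ = 0.374×8.314×312/8.42 = 115 kPa.
Isothermal: T stays 312 K; PV = const ⇒ V₂ = 3.26 L, P₂ = 298 kPa.
W = nRT ln(V₂/V₁) = 0.374×8.314×312×ln(0.387) = -922 J.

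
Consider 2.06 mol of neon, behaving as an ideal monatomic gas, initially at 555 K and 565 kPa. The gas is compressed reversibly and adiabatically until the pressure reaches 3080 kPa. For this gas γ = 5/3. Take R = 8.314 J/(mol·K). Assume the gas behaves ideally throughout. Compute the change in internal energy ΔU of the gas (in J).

V₁ = nRT₁/P₁ = 2.06×8.314×555/565 = 16.8 L.
Adiabatic: T₂/T₁ = (P₂/P₁)^((γ−1)/γ) ⇒ T₂ = 555×(5.45)^0.400 = 1090 K; V₂ = 6.08 L.
For an ideal gas ΔU = nCvΔT with Cv = (3/2)R = 12.5 J/(mol·K).
ΔU = 2.06×12.5×(1090−555) = 13800 J.

13800 J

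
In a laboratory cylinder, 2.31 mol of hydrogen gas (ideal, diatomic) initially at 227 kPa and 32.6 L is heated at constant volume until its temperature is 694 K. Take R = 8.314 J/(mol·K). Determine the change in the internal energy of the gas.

14800 J

T₁ = P₁V₁/(nR) = 227×32.6/(2.31×8.314) = 385 K.
Isochoric: V stays 32.6 L; P/T = const ⇒ T₂ = 694 K, P₂ = 409 kPa.
For an ideal gas ΔU = nCvΔT with Cv = (5/2)R = 20.8 J/(mol·K).
ΔU = 2.31×20.8×(694−385) = 14800 J.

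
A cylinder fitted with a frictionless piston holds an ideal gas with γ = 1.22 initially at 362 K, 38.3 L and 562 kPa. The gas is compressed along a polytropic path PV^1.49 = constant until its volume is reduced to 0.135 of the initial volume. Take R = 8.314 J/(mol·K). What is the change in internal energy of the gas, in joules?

163000 J

n = P₁V₁/(RT₁) = 562×38.3/(8.314×362) = 7.15 mol.
Polytropic n=1.49: T₂ = T₁(V₁/V₂)^(n−1) = 362×(7.41)^0.49 = 966 K; P₂ = P₁(V₁/V₂)^n = 11100 kPa.
For an ideal gas ΔU = nCvΔT with Cv = R/(γ−1) = 37.8 J/(mol·K).
ΔU = 7.15×37.8×(966−362) = 163000 J.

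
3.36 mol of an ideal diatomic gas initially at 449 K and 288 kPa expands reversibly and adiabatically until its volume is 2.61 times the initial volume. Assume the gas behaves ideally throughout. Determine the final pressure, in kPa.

75.2 kPa

V₁ = nRT₁/P₁ = 3.36×8.314×449/288 = 43.6 L.
Adiabatic: TV^(γ−1) = const ⇒ T₂ = 449×(0.383)^0.400 = 306 K; PV^γ = const ⇒ P₂ = 75.2 kPa.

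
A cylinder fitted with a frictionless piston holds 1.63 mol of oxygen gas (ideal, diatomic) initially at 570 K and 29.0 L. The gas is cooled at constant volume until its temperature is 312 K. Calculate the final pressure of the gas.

P₁ = nRT₁/V₁ = 1.63×8.314×570/29.0 = 266 kPa.
Isochoric: V stays 29.0 L; P/T = const ⇒ T₂ = 312 K, P₂ = 146 kPa.

146 kPa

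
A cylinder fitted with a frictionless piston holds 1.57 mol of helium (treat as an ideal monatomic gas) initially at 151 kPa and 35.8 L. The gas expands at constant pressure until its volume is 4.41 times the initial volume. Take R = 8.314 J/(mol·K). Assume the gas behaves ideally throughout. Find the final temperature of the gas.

1830 K

T₁ = P₁V₁/(nR) = 151×35.8/(1.57×8.314) = 414 K.
Isobaric: P stays 151 kPa; V/T = const ⇒ T₂ = 1830 K, V₂ = 158 L.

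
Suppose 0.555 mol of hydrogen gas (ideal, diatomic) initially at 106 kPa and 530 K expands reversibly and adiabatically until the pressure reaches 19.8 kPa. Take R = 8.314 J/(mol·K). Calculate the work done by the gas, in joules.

2330 J

V₁ = nRT₁/P₁ = 0.555×8.314×530/106 = 23.1 L.
Adiabatic: T₂/T₁ = (P₂/P₁)^((γ−1)/γ) ⇒ T₂ = 530×(0.187)^0.286 = 328 K; V₂ = 76.5 L.
ΔU = nCvΔT = 0.555×20.8×(328−530) = -2330 J.
Q = 0 for an adiabatic process, so W = −ΔU = 2330 J.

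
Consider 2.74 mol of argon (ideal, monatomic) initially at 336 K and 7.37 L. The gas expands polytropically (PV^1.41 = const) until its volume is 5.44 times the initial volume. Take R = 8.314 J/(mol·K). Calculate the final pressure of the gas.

P₁ = nRT₁/V₁ = 2.74×8.314×336/7.37 = 1040 kPa.
Polytropic n=1.41: T₂ = T₁(V₁/V₂)^(n−1) = 336×(0.184)^0.41 = 168 K; P₂ = P₁(V₁/V₂)^n = 95.3 kPa.

95.3 kPa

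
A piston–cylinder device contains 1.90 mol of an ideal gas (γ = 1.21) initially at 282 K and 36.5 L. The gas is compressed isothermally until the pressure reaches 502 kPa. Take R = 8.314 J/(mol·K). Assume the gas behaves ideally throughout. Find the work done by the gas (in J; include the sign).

-6300 J

P₁ = nRT₁/V₁ = 1.90×8.314×282/36.5 = 122 kPa.
Isothermal: T stays 282 K; PV = const ⇒ V₂ = 8.87 L, P₂ = 502 kPa.
W = nRT ln(V₂/V₁) = 1.90×8.314×282×ln(0.243) = -6300 J.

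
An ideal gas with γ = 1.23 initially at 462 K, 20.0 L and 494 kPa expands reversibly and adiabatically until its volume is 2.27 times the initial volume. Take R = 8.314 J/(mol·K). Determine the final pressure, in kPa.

Adiabatic: TV^(γ−1) = const ⇒ T₂ = 462×(0.441)^0.230 = 383 K; PV^γ = const ⇒ P₂ = 180 kPa.

180 kPa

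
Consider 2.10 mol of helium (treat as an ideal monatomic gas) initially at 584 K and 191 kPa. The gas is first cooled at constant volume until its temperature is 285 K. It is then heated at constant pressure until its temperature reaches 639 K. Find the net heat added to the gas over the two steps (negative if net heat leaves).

V₁ = nRT₁/P₁ = 2.10×8.314×584/191 = 53.4 L.
Step 1 — Isochoric: V stays 53.4 L; P/T = const ⇒ T₂ = 285 K, P₂ = 93.2 kPa.
W = 0 (no volume change).
ΔU = nCvΔT = 2.10×12.5×(285−584) = -7830 J.
Q = ΔU = -7830 J.
State after step 1: P = 93.2 kPa, V = 53.4 L, T = 285 K.
Step 2 — Isobaric: P stays 93.2 kPa; V/T = const ⇒ T₂ = 639 K, V₂ = 120 L.
W = PΔV = 93.2×(120−53.4) kPa·L = 6180 J.
ΔU = nCvΔT = 2.10×12.5×(639−285) = 9270 J.
Q = ΔU + W = nCpΔT = 15500 J.
Net over both steps: W = 6180 J, Q = 7620 J, ΔU = 1440 J.

7620 J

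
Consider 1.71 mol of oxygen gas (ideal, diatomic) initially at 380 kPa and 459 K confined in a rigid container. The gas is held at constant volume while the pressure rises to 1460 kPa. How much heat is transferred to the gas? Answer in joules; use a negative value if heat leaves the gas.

V₁ = nRT₁/P₁ = 1.71×8.314×459/380 = 17.2 L.
Isochoric: V stays 17.2 L; P/T = const ⇒ T₂ = 1760 K, P₂ = 1460 kPa.
W = 0 (no volume change).
ΔU = nCvΔT = 1.71×20.8×(1760−459) = 46400 J.
Q = ΔU = 46400 J.

46400 J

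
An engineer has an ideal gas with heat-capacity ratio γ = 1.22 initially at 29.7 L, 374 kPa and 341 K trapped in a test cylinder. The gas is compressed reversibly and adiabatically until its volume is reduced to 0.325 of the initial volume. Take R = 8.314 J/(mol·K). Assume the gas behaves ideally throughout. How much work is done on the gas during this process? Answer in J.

14200 J

n = P₁V₁/(RT₁) = 374×29.7/(8.314×341) = 3.92 mol.
Adiabatic: TV^(γ−1) = const ⇒ T₂ = 341×(3.08)^0.220 = 437 K; PV^γ = const ⇒ P₂ = 1470 kPa.
ΔU = nCvΔT = 3.92×37.8×(437−341) = 14200 J.
Q = 0 for an adiabatic process, so W = −ΔU = -14200 J.
Work done on the gas = −W_by = 14200 J.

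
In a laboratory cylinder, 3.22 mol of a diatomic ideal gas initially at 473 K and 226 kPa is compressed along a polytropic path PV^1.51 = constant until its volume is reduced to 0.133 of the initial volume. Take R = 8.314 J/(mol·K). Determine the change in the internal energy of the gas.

56900 J

V₁ = nRT₁/P₁ = 3.22×8.314×473/226 = 56.0 L.
Polytropic n=1.51: T₂ = T₁(V₁/V₂)^(n−1) = 473×(7.52)^0.51 = 1320 K; P₂ = P₁(V₁/V₂)^n = 4750 kPa.
For an ideal gas ΔU = nCvΔT with Cv = (5/2)R = 20.8 J/(mol·K).
ΔU = 3.22×20.8×(1320−473) = 56900 J.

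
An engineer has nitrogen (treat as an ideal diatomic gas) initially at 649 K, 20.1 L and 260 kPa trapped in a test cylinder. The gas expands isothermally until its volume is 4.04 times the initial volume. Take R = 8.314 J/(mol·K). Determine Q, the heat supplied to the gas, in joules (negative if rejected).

7300 J

n = P₁V₁/(RT₁) = 260×20.1/(8.314×649) = 0.969 mol.
Isothermal: T stays 649 K; PV = const ⇒ V₂ = 81.2 L, P₂ = 64.4 kPa.
ΔU = 0 (ideal gas, T constant).
W = nRT ln(V₂/V₁) = 0.969×8.314×649×ln(4.04) = 7300 J.
Q = ΔU + W = 7300 J.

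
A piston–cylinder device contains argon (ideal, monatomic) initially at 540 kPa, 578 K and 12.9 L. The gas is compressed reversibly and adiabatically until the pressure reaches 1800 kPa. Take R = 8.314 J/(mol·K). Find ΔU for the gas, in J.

n = P₁V₁/(RT₁) = 540×12.9/(8.314×578) = 1.45 mol.
Adiabatic: T₂/T₁ = (P₂/P₁)^((γ−1)/γ) ⇒ T₂ = 578×(3.33)^0.400 = 936 K; V₂ = 6.26 L.
For an ideal gas ΔU = nCvΔT with Cv = (3/2)R = 12.5 J/(mol·K).
ΔU = 1.45×12.5×(936−578) = 6460 J.

6460 J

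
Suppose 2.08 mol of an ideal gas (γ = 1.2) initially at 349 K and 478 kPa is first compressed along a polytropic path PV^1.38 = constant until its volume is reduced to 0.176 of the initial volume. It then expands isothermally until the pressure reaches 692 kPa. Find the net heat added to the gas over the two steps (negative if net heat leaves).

V₁ = nRT₁/P₁ = 2.08×8.314×349/478 = 12.6 L.
Step 1 — Polytropic n=1.38: T₂ = T₁(V₁/V₂)^(n−1) = 349×(5.68)^0.38 = 675 K; P₂ = P₁(V₁/V₂)^n = 5260 kPa.
W = (P₁V₁−P₂V₂)/(n−1) = (478×12.6−5260×2.22)/0.38 = -14900 J.
ΔU = nCvΔT = 2.08×41.6×(675−349) = 28200 J.
Q = ΔU + W = 13400 J.
State after step 1: P = 5260 kPa, V = 2.22 L, T = 675 K.
Step 2 — Isothermal: T stays 675 K; PV = const ⇒ V₂ = 16.9 L, P₂ = 692 kPa.
ΔU = 0 (ideal gas, T constant).
W = nRT ln(V₂/V₁) = 2.08×8.314×675×ln(7.59) = 23700 J.
Q = ΔU + W = 23700 J.
Net over both steps: W = 8830 J, Q = 37000 J, ΔU = 28200 J.

37000 J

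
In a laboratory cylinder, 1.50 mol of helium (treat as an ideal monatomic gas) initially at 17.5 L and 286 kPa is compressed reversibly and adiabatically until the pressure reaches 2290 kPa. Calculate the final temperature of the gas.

T₁ = P₁V₁/(nR) = 286×17.5/(1.50×8.314) = 401 K.
Adiabatic: T₂/T₁ = (P₂/P₁)^((γ−1)/γ) ⇒ T₂ = 401×(8.01)^0.400 = 922 K; V₂ = 5.02 L.

922 K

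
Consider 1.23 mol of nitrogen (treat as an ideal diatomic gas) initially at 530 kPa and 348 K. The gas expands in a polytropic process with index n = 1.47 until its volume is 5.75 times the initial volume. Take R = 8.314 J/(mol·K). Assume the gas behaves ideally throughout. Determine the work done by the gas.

4240 J

V₁ = nRT₁/P₁ = 1.23×8.314×348/530 = 6.71 L.
Polytropic n=1.47: T₂ = T₁(V₁/V₂)^(n−1) = 348×(0.174)^0.47 = 153 K; P₂ = P₁(V₁/V₂)^n = 40.5 kPa.
W = (P₁V₁−P₂V₂)/(n−1) = (530×6.71−40.5×38.6)/0.47 = 4240 J.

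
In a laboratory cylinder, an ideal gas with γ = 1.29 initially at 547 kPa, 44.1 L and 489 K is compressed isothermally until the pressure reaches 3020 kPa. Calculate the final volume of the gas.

7.99 L

Isothermal: T stays 489 K; PV = const ⇒ V₂ = 7.99 L, P₂ = 3020 kPa.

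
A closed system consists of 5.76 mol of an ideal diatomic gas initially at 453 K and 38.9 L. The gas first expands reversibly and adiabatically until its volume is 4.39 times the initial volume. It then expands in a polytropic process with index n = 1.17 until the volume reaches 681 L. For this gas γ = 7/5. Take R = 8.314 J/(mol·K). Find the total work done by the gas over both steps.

P₁ = nRT₁/V₁ = 5.76×8.314×453/38.9 = 558 kPa.
Step 1 — Adiabatic: TV^(γ−1) = const ⇒ T₂ = 453×(0.228)^0.400 = 251 K; PV^γ = const ⇒ P₂ = 70.3 kPa.
ΔU = nCvΔT = 5.76×20.8×(251−453) = -24200 J.
Q = 0 for an adiabatic process, so W = −ΔU = 24200 J.
State after step 1: P = 70.3 kPa, V = 171 L, T = 251 K.
Step 2 — Polytropic n=1.17: T₂ = T₁(V₁/V₂)^(n−1) = 251×(0.251)^0.17 = 198 K; P₂ = P₁(V₁/V₂)^n = 13.9 kPa.
W = (P₁V₁−P₂V₂)/(n−1) = (70.3×171−13.9×681)/0.17 = 14800 J.
ΔU = nCvΔT = 5.76×20.8×(198−251) = -6290 J.
Q = ΔU + W = 8510 J.
Net over both steps: W = 39000 J, Q = 8510 J, ΔU = -30500 J.

39000 J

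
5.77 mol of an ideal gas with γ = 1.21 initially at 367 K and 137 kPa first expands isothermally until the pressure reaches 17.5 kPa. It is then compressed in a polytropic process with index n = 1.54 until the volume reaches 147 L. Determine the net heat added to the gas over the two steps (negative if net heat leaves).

V₁ = nRT₁/P₁ = 5.77×8.314×367/137 = 129 L.
Step 1 — Isothermal: T stays 367 K; PV = const ⇒ V₂ = 1010 L, P₂ = 17.5 kPa.
ΔU = 0 (ideal gas, T constant).
W = nRT ln(V₂/V₁) = 5.77×8.314×367×ln(7.83) = 36200 J.
Q = ΔU + W = 36200 J.
State after step 1: P = 17.5 kPa, V = 1010 L, T = 367 K.
Step 2 — Polytropic n=1.54: T₂ = T₁(V₁/V₂)^(n−1) = 367×(6.84)^0.54 = 1040 K; P₂ = P₁(V₁/V₂)^n = 338 kPa.
W = (P₁V₁−P₂V₂)/(n−1) = (17.5×1010−338×147)/0.54 = -59500 J.
ΔU = nCvΔT = 5.77×39.6×(1040−367) = 153000 J.
Q = ΔU + W = 93500 J.
Net over both steps: W = -23300 J, Q = 130000 J, ΔU = 153000 J.

130000 J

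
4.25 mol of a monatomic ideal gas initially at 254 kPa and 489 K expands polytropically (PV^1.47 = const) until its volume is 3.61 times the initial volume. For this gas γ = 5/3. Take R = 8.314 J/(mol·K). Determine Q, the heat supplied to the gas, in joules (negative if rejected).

4910 J

V₁ = nRT₁/P₁ = 4.25×8.314×489/254 = 68.0 L.
Polytropic n=1.47: T₂ = T₁(V₁/V₂)^(n−1) = 489×(0.277)^0.47 = 267 K; P₂ = P₁(V₁/V₂)^n = 38.5 kPa.
W = (P₁V₁−P₂V₂)/(n−1) = (254×68.0−38.5×246)/0.47 = 16700 J.
ΔU = nCvΔT = 4.25×12.5×(267−489) = -11700 J.
Q = ΔU + W = 4910 J.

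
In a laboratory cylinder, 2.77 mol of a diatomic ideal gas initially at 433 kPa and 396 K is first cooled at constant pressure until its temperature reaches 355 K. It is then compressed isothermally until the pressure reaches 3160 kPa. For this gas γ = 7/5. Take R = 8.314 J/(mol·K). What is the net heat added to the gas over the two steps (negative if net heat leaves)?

-19600 J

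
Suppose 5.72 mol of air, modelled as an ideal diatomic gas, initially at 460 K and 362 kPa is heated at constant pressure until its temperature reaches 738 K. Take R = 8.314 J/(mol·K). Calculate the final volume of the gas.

97.0 L

V₁ = nRT₁/P₁ = 5.72×8.314×460/362 = 60.4 L.
Isobaric: P stays 362 kPa; V/T = const ⇒ T₂ = 738 K, V₂ = 97.0 L.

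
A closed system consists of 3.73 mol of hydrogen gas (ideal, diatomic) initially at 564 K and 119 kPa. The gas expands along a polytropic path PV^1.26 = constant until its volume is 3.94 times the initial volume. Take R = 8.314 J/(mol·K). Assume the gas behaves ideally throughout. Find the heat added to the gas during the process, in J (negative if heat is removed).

7060 J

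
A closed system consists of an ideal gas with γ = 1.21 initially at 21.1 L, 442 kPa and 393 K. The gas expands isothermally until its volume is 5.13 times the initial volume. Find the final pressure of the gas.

Isothermal: T stays 393 K; PV = const ⇒ V₂ = 108 L, P₂ = 86.2 kPa.

86.2 kPa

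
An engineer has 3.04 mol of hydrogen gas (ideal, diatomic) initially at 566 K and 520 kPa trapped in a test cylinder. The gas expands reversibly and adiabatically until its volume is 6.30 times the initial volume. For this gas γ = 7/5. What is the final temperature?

271 K

V₁ = nRT₁/P₁ = 3.04×8.314×566/520 = 27.5 L.
Adiabatic: TV^(γ−1) = const ⇒ T₂ = 566×(0.159)^0.400 = 271 K; PV^γ = const ⇒ P₂ = 39.5 kPa.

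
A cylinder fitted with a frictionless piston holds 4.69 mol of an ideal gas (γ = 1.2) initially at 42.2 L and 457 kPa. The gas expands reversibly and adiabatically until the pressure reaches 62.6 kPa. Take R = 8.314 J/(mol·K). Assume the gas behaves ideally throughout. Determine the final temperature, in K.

355 K

T₁ = P₁V₁/(nR) = 457×42.2/(4.69×8.314) = 495 K.
Adiabatic: T₂/T₁ = (P₂/P₁)^((γ−1)/γ) ⇒ T₂ = 495×(0.137)^0.167 = 355 K; V₂ = 221 L.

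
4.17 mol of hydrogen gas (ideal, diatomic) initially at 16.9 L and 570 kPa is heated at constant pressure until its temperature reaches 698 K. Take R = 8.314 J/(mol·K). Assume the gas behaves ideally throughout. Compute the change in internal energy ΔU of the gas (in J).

T₁ = P₁V₁/(nR) = 570×16.9/(4.17×8.314) = 278 K.
Isobaric: P stays 570 kPa; V/T = const ⇒ T₂ = 698 K, V₂ = 42.5 L.
For an ideal gas ΔU = nCvΔT with Cv = (5/2)R = 20.8 J/(mol·K).
ΔU = 4.17×20.8×(698−278) = 36400 J.

36400 J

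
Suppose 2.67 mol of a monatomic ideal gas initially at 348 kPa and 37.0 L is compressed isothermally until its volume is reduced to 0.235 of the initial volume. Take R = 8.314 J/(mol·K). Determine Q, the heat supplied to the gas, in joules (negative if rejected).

T₁ = P₁V₁/(nR) = 348×37.0/(2.67×8.314) = 580 K.
Isothermal: T stays 580 K; PV = const ⇒ V₂ = 8.70 L, P₂ = 1480 kPa.
ΔU = 0 (ideal gas, T constant).
W = nRT ln(V₂/V₁) = 2.67×8.314×580×ln(0.235) = -18600 J.
Q = ΔU + W = -18600 J.

-18600 J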